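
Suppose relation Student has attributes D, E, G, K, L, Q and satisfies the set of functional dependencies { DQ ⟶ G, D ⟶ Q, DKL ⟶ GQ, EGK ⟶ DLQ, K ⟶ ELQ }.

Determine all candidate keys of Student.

Attribute K never appears on the right-hand side of any dependency, so K must belong to every candidate key.
{K}⁺ = {E, K, L, Q}, which is not all of the schema, so we must add further attributes.
{D, K}⁺: D→Q adds Q; K→ELQ adds E, L; DQ→G adds G → {D, E, G, K, L, Q}. Minimal: {K}⁺ = {E, K, L, Q}; {D}⁺ = {D, G, Q} — none reach the full schema.
{G, K}⁺: K→ELQ adds E, L, Q; EGK→DLQ adds D → {D, E, G, K, L, Q}. Minimal: {K}⁺ = {E, K, L, Q}; {G}⁺ = {G} — none reach the full schema.
Any other superkey contains one of these as a subset, so there are no further candidate keys.

DK, GK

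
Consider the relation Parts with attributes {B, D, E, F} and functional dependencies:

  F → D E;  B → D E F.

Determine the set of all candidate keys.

{B}⁺: B→DEF adds D, E, F → {B, D, E, F}.
No other minimal superkey exists.

{B}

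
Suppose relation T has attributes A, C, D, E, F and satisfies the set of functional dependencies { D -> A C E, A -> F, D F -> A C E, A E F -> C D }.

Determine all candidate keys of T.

(D), (A, E)

{D}⁺: D→ACE adds A, C, E; A→F adds F → {A, C, D, E, F}.
{A, E}⁺: A→F adds F; AEF→CD adds C, D → {A, C, D, E, F}. Minimal: {E}⁺ = {E}; {A}⁺ = {A, F} — none reach the full schema.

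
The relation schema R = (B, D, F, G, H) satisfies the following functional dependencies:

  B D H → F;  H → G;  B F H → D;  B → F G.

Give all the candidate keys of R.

Attributes B, H never appear on any right-hand side, so every candidate key must contain {B, H}.
{B, H}⁺ = {B, D, F, G, H}, which is all of the schema, so {B, H} is the only candidate key.

BH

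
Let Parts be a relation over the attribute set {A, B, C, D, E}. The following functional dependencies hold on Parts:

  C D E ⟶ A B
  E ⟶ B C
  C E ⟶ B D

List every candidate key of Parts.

Attribute E never appears on the right-hand side of any dependency, so E must belong to every candidate key.
{E}⁺ = {A, B, C, D, E}, which is all of the schema, so {E} is the only candidate key.

{E}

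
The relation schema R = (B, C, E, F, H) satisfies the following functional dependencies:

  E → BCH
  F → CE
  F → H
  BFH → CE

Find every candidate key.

{F}⁺: F→CE adds C, E; F→H adds H; E→BCH adds B → {B, C, E, F, H}.

{F}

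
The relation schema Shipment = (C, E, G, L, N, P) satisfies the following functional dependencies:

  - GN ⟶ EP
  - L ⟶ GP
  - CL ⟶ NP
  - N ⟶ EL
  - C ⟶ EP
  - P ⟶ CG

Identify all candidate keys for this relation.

(L), (N)

{L}⁺: L→GP adds G, P; P→CG adds C; CL→NP adds N; N→EL adds E → {C, E, G, L, N, P}.
{N}⁺: N→EL adds E, L; L→GP adds G, P; P→CG adds C → {C, E, G, L, N, P}.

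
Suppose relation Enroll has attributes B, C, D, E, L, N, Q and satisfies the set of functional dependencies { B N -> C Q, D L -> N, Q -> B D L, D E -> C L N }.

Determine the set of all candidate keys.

Attribute E never appears on the right-hand side of any dependency, so E must belong to every candidate key.
{E}⁺ = {E}, which is not all of the schema, so we must add further attributes.
{E, Q}⁺: Q→BDL adds B, D, L; DE→CLN adds C, N → {B, C, D, E, L, N, Q}. Minimal: {Q}⁺ = {B, C, D, L, N, Q}; {E}⁺ = {E} — none reach the full schema.
{B, D, E}⁺: DE→CLN adds C, L, N; BN→CQ adds Q → {B, C, D, E, L, N, Q}. Minimal: {D, E}⁺ = {C, D, E, L, N}; {B, E}⁺ = {B, E}; {B, D}⁺ = {B, D} — none reach the full schema.
{B, E, N}⁺: BN→CQ adds C, Q; Q→BDL adds D, L → {B, C, D, E, L, N, Q}. Minimal: {E, N}⁺ = {E, N}; {B, N}⁺ = {B, C, D, L, N, Q}; {B, E}⁺ = {B, E} — none reach the full schema.
Any other superkey contains one of these as a subset, so there are no further candidate keys.

(E, Q); (B, D, E); (B, E, N)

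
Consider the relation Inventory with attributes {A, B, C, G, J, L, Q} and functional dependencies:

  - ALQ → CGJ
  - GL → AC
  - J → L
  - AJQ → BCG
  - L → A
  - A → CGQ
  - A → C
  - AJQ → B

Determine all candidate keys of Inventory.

{J}⁺: J→L adds L; L→A adds A; A→CGQ adds C, G, Q; AJQ→B adds B → {A, B, C, G, J, L, Q}.
{L}⁺: L→A adds A; A→CGQ adds C, G, Q; ALQ→CGJ adds J; AJQ→BCG adds B → {A, B, C, G, J, L, Q}.

J, L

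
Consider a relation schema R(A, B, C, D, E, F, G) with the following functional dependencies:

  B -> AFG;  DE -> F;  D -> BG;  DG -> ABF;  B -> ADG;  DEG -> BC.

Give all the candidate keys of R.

Attribute E never appears on the right-hand side of any dependency, so E must belong to every candidate key.
{E}⁺ = {E}, which is not all of the schema, so we must add further attributes.
{B, E}⁺: B→AFG adds A, F, G; B→ADG adds D; DEG→BC adds C → {A, B, C, D, E, F, G}. Minimal: {E}⁺ = {E}; {B}⁺ = {A, B, D, F, G} — none reach the full schema.
{D, E}⁺: DE→F adds F; D→BG adds B, G; DG→ABF adds A; DEG→BC adds C → {A, B, C, D, E, F, G}. Minimal: {E}⁺ = {E}; {D}⁺ = {A, B, D, F, G} — none reach the full schema.

(B, E); (D, E)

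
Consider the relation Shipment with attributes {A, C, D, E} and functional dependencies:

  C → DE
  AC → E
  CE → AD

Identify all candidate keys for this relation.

Attribute C never appears on the right-hand side of any dependency, so C must belong to every candidate key.
{C}⁺ = {A, C, D, E}, which is all of the schema, so {C} is the only candidate key.

{C}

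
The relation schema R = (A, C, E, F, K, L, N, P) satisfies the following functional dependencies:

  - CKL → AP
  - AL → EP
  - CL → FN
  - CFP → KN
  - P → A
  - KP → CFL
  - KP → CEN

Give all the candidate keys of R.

{K, P}⁺: P→A adds A; KP→CFL adds C, F, L; KP→CEN adds E, N → {A, C, E, F, K, L, N, P}.
{A, C, L}⁺: AL→EP adds E, P; CL→FN adds F, N; CFP→KN adds K → {A, C, E, F, K, L, N, P}.
{A, K, L}⁺: AL→EP adds E, P; KP→CFL adds C, F; KP→CEN adds N → {A, C, E, F, K, L, N, P}.
{C, F, P}⁺: CFP→KN adds K, N; P→A adds A; KP→CFL adds L; KP→CEN adds E → {A, C, E, F, K, L, N, P}.
{C, K, L}⁺: CKL→AP adds A, P; AL→EP adds E; CL→FN adds F, N → {A, C, E, F, K, L, N, P}.
{C, L, P}⁺: CL→FN adds F, N; CFP→KN adds K; P→A adds A; KP→CEN adds E → {A, C, E, F, K, L, N, P}.
Any other superkey contains one of these as a subset, so there are no further candidate keys.

{K, P}; {A, C, L}; {A, K, L}; {C, F, P}; {C, K, L}; {C, L, P}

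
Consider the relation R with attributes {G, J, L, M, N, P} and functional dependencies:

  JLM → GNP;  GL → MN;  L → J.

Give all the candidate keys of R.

GL, LM

{G, L}⁺: GL→MN adds M, N; L→J adds J; JLM→GNP adds P → {G, J, L, M, N, P}. Minimal: {L}⁺ = {J, L}; {G}⁺ = {G} — none reach the full schema.
{L, M}⁺: L→J adds J; JLM→GNP adds G, N, P → {G, J, L, M, N, P}. Minimal: {M}⁺ = {M}; {L}⁺ = {J, L} — none reach the full schema.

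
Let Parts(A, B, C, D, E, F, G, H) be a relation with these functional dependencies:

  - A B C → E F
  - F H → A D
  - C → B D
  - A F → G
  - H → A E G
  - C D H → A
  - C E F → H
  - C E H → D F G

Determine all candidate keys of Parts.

(A, C), (C, H), (C, E, F)

Attribute C never appears on the right-hand side of any dependency, so C must belong to every candidate key.
{C}⁺ = {B, C, D}, which is not all of the schema, so we must add further attributes.
{A, C}⁺: C→BD adds B, D; ABC→EF adds E, F; AF→G adds G; CEF→H adds H → {A, B, C, D, E, F, G, H}. Minimal: {C}⁺ = {B, C, D}; {A}⁺ = {A} — none reach the full schema.
{C, H}⁺: C→BD adds B, D; H→AEG adds A, E, G; CEH→DFG adds F → {A, B, C, D, E, F, G, H}. Minimal: {H}⁺ = {A, E, G, H}; {C}⁺ = {B, C, D} — none reach the full schema.
{C, E, F}⁺: C→BD adds B, D; CEF→H adds H; CEH→DFG adds G; FH→AD adds A → {A, B, C, D, E, F, G, H}. Minimal: {E, F}⁺ = {E, F}; {C, F}⁺ = {B, C, D, F}; {C, E}⁺ = {B, C, D, E} — none reach the full schema.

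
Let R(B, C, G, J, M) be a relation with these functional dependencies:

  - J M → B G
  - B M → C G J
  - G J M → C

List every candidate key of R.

Attribute M never appears on the right-hand side of any dependency, so M must belong to every candidate key.
{M}⁺ = {M}, which is not all of the schema, so we must add further attributes.
{B, M}⁺: BM→CGJ adds C, G, J → {B, C, G, J, M}. Minimal: {M}⁺ = {M}; {B}⁺ = {B} — none reach the full schema.
{J, M}⁺: JM→BG adds B, G; BM→CGJ adds C → {B, C, G, J, M}. Minimal: {M}⁺ = {M}; {J}⁺ = {J} — none reach the full schema.

{B, M}, {J, M}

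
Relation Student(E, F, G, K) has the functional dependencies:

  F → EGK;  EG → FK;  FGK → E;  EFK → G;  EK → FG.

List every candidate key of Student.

{F}⁺: F→EGK adds E, G, K → {E, F, G, K}.
{E, G}⁺: EG→FK adds F, K → {E, F, G, K}.
{E, K}⁺: EK→FG adds F, G → {E, F, G, K}.
Any other superkey contains one of these as a subset, so there are no further candidate keys.

F, EG, EK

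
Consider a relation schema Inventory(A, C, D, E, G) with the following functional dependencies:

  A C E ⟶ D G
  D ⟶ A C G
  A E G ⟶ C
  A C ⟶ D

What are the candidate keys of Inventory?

{D, E}⁺: D→ACG adds A, C, G → {A, C, D, E, G}. Minimal: {E}⁺ = {E}; {D}⁺ = {A, C, D, G} — none reach the full schema.
{A, C, E}⁺: ACE→DG adds D, G → {A, C, D, E, G}. Minimal: {C, E}⁺ = {C, E}; {A, E}⁺ = {A, E}; {A, C}⁺ = {A, C, D, G} — none reach the full schema.
{A, E, G}⁺: AEG→C adds C; AC→D adds D → {A, C, D, E, G}. Minimal: {E, G}⁺ = {E, G}; {A, G}⁺ = {A, G}; {A, E}⁺ = {A, E} — none reach the full schema.
Any other superkey contains one of these as a subset, so there are no further candidate keys.

(D, E), (A, C, E), (A, E, G)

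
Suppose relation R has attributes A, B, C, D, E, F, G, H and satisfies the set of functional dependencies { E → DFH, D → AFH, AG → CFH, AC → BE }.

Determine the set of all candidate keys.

Attribute G never appears on the right-hand side of any dependency, so G must belong to every candidate key.
{G}⁺ = {G}, which is not all of the schema, so we must add further attributes.
{A, G}⁺: AG→CFH adds C, F, H; AC→BE adds B, E; E→DFH adds D → {A, B, C, D, E, F, G, H}. Minimal: {G}⁺ = {G}; {A}⁺ = {A} — none reach the full schema.
{D, G}⁺: D→AFH adds A, F, H; AG→CFH adds C; AC→BE adds B, E → {A, B, C, D, E, F, G, H}. Minimal: {G}⁺ = {G}; {D}⁺ = {A, D, F, H} — none reach the full schema.
{E, G}⁺: E→DFH adds D, F, H; D→AFH adds A; AG→CFH adds C; AC→BE adds B → {A, B, C, D, E, F, G, H}. Minimal: {G}⁺ = {G}; {E}⁺ = {A, D, E, F, H} — none reach the full schema.
Any other superkey contains one of these as a subset, so there are no further candidate keys.

(A, G), (D, G), (E, G)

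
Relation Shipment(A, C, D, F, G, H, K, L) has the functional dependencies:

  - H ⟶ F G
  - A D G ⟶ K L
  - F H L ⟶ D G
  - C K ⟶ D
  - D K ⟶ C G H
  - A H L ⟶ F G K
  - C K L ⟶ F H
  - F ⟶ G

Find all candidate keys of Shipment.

{A, C, K}⁺: CK→D adds D; DK→CGH adds G, H; H→FG adds F; ADG→KL adds L → {A, C, D, F, G, H, K, L}. Minimal: {C, K}⁺ = {C, D, F, G, H, K}; {A, K}⁺ = {A, K}; {A, C}⁺ = {A, C} — none reach the full schema.
{A, D, F}⁺: F→G adds G; ADG→KL adds K, L; DK→CGH adds C, H → {A, C, D, F, G, H, K, L}. Minimal: {D, F}⁺ = {D, F, G}; {A, F}⁺ = {A, F, G}; {A, D}⁺ = {A, D} — none reach the full schema.
{A, D, G}⁺: ADG→KL adds K, L; DK→CGH adds C, H; AHL→FGK adds F → {A, C, D, F, G, H, K, L}. Minimal: {D, G}⁺ = {D, G}; {A, G}⁺ = {A, G}; {A, D}⁺ = {A, D} — none reach the full schema.
{A, D, H}⁺: H→FG adds F, G; ADG→KL adds K, L; DK→CGH adds C → {A, C, D, F, G, H, K, L}. Minimal: {D, H}⁺ = {D, F, G, H}; {A, H}⁺ = {A, F, G, H}; {A, D}⁺ = {A, D} — none reach the full schema.
{A, D, K}⁺: DK→CGH adds C, G, H; H→FG adds F; ADG→KL adds L → {A, C, D, F, G, H, K, L}. Minimal: {D, K}⁺ = {C, D, F, G, H, K}; {A, K}⁺ = {A, K}; {A, D}⁺ = {A, D} — none reach the full schema.
{A, H, L}⁺: H→FG adds F, G; FHL→DG adds D; AHL→FGK adds K; DK→CGH adds C → {A, C, D, F, G, H, K, L}. Minimal: {H, L}⁺ = {D, F, G, H, L}; {A, L}⁺ = {A, L}; {A, H}⁺ = {A, F, G, H} — none reach the full schema.

{A, C, K}, {A, D, F}, {A, D, G}, {A, D, H}, {A, D, K}, {A, H, L}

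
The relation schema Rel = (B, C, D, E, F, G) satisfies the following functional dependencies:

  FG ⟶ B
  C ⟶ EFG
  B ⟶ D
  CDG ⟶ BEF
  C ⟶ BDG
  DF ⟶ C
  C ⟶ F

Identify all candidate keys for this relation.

(C), (B, F), (D, F), (F, G)

{C}⁺: C→EFG adds E, F, G; C→BDG adds B, D → {B, C, D, E, F, G}.
{B, F}⁺: B→D adds D; DF→C adds C; C→EFG adds E, G → {B, C, D, E, F, G}. Minimal: {F}⁺ = {F}; {B}⁺ = {B, D} — none reach the full schema.
{D, F}⁺: DF→C adds C; C→EFG adds E, G; CDG→BEF adds B → {B, C, D, E, F, G}. Minimal: {F}⁺ = {F}; {D}⁺ = {D} — none reach the full schema.
{F, G}⁺: FG→B adds B; B→D adds D; DF→C adds C; C→EFG adds E → {B, C, D, E, F, G}. Minimal: {G}⁺ = {G}; {F}⁺ = {F} — none reach the full schema.
Any other superkey contains one of these as a subset, so there are no further candidate keys.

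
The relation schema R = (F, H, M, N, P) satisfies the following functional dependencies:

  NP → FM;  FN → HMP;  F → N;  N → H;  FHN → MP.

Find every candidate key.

F; NP

{F}⁺: F→N adds N; N→H adds H; FHN→MP adds M, P → {F, H, M, N, P}.
{N, P}⁺: NP→FM adds F, M; FN→HMP adds H → {F, H, M, N, P}. Minimal: {P}⁺ = {P}; {N}⁺ = {H, N} — none reach the full schema.
Any other superkey contains one of these as a subset, so there are no further candidate keys.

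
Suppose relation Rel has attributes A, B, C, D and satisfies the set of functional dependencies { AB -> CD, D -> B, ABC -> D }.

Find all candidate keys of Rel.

{A, B}; {A, D}

Attribute A never appears on the right-hand side of any dependency, so A must belong to every candidate key.
{A}⁺ = {A}, which is not all of the schema, so we must add further attributes.
{A, B}⁺: AB→CD adds C, D → {A, B, C, D}. Minimal: {B}⁺ = {B}; {A}⁺ = {A} — none reach the full schema.
{A, D}⁺: D→B adds B; AB→CD adds C → {A, B, C, D}. Minimal: {D}⁺ = {B, D}; {A}⁺ = {A} — none reach the full schema.
Any other superkey contains one of these as a subset, so there are no further candidate keys.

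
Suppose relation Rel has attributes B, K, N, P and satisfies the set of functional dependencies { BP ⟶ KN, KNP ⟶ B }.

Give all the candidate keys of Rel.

Attribute P never appears on the right-hand side of any dependency, so P must belong to every candidate key.
{P}⁺ = {P}, which is not all of the schema, so we must add further attributes.
{B, P}⁺: BP→KN adds K, N → {B, K, N, P}. Minimal: {P}⁺ = {P}; {B}⁺ = {B} — none reach the full schema.
{K, N, P}⁺: KNP→B adds B → {B, K, N, P}. Minimal: {N, P}⁺ = {N, P}; {K, P}⁺ = {K, P}; {K, N}⁺ = {K, N} — none reach the full schema.

BP; KNP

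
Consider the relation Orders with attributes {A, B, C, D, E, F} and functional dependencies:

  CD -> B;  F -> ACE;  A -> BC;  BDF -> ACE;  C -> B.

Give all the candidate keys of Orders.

{D, F}

Attributes D, F never appear on any right-hand side, so every candidate key must contain {D, F}.
{D, F}⁺ = {A, B, C, D, E, F}, which is all of the schema, so {D, F} is the only candidate key.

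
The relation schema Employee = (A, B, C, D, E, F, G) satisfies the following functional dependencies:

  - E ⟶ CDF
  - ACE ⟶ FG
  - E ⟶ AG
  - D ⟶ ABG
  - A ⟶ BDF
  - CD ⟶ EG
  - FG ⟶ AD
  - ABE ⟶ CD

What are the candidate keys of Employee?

E, AC, CD, CFG

{E}⁺: E→CDF adds C, D, F; E→AG adds A, G; D→ABG adds B → {A, B, C, D, E, F, G}.
{A, C}⁺: A→BDF adds B, D, F; CD→EG adds E, G → {A, B, C, D, E, F, G}.
{C, D}⁺: D→ABG adds A, B, G; A→BDF adds F; CD→EG adds E → {A, B, C, D, E, F, G}.
{C, F, G}⁺: FG→AD adds A, D; D→ABG adds B; CD→EG adds E → {A, B, C, D, E, F, G}.
Any other superkey contains one of these as a subset, so there are no further candidate keys.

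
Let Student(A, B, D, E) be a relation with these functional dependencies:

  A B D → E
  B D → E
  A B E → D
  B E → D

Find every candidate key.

ABD; ABE

Attributes A, B never appear on any right-hand side, so every candidate key must contain {A, B}.
{A, B}⁺ = {A, B}, which is not all of the schema, so we must add further attributes.
{A, B, D}⁺: ABD→E adds E → {A, B, D, E}. Minimal: {B, D}⁺ = {B, D, E}; {A, D}⁺ = {A, D}; {A, B}⁺ = {A, B} — none reach the full schema.
{A, B, E}⁺: ABE→D adds D → {A, B, D, E}. Minimal: {B, E}⁺ = {B, D, E}; {A, E}⁺ = {A, E}; {A, B}⁺ = {A, B} — none reach the full schema.
Any other superkey contains one of these as a subset, so there are no further candidate keys.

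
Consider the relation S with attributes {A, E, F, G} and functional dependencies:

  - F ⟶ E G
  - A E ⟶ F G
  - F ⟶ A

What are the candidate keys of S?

{F}, {A, E}

{F}⁺: F→EG adds E, G; F→A adds A → {A, E, F, G}.
{A, E}⁺: AE→FG adds F, G → {A, E, F, G}.
Any other superkey contains one of these as a subset, so there are no further candidate keys.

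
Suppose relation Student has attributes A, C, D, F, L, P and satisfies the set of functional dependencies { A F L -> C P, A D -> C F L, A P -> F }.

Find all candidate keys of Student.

Attributes A, D never appear on any right-hand side, so every candidate key must contain {A, D}.
{A, D}⁺ = {A, C, D, F, L, P}, which is all of the schema, so {A, D} is the only candidate key.

{A, D}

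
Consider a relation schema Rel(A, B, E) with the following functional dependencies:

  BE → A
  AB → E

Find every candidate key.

{A, B}, {B, E}

Attribute B never appears on the right-hand side of any dependency, so B must belong to every candidate key.
{B}⁺ = {B}, which is not all of the schema, so we must add further attributes.
{A, B}⁺: AB→E adds E → {A, B, E}. Minimal: {B}⁺ = {B}; {A}⁺ = {A} — none reach the full schema.
{B, E}⁺: BE→A adds A → {A, B, E}. Minimal: {E}⁺ = {E}; {B}⁺ = {B} — none reach the full schema.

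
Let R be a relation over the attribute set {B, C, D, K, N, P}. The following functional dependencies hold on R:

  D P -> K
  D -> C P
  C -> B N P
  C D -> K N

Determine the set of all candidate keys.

{D}

Attribute D never appears on the right-hand side of any dependency, so D must belong to every candidate key.
{D}⁺ = {B, C, D, K, N, P}, which is all of the schema, so {D} is the only candidate key.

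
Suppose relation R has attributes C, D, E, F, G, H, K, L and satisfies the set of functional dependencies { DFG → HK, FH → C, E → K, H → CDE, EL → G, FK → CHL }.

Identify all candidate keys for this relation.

Attribute F never appears on the right-hand side of any dependency, so F must belong to every candidate key.
{F}⁺ = {F}, which is not all of the schema, so we must add further attributes.
{E, F}⁺: E→K adds K; FK→CHL adds C, H, L; H→CDE adds D; EL→G adds G → {C, D, E, F, G, H, K, L}. Minimal: {F}⁺ = {F}; {E}⁺ = {E, K} — none reach the full schema.
{F, H}⁺: FH→C adds C; H→CDE adds D, E; E→K adds K; FK→CHL adds L; EL→G adds G → {C, D, E, F, G, H, K, L}. Minimal: {H}⁺ = {C, D, E, H, K}; {F}⁺ = {F} — none reach the full schema.
{F, K}⁺: FK→CHL adds C, H, L; H→CDE adds D, E; EL→G adds G → {C, D, E, F, G, H, K, L}. Minimal: {K}⁺ = {K}; {F}⁺ = {F} — none reach the full schema.
{D, F, G}⁺: DFG→HK adds H, K; FH→C adds C; H→CDE adds E; FK→CHL adds L → {C, D, E, F, G, H, K, L}. Minimal: {F, G}⁺ = {F, G}; {D, G}⁺ = {D, G}; {D, F}⁺ = {D, F} — none reach the full schema.

(E, F), (F, H), (F, K), (D, F, G)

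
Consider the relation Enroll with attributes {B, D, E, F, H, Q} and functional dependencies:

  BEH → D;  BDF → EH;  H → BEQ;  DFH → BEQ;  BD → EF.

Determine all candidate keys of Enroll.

(H), (B, D)

{H}⁺: H→BEQ adds B, E, Q; BEH→D adds D; BD→EF adds F → {B, D, E, F, H, Q}.
{B, D}⁺: BD→EF adds E, F; BDF→EH adds H; H→BEQ adds Q → {B, D, E, F, H, Q}. Minimal: {D}⁺ = {D}; {B}⁺ = {B} — none reach the full schema.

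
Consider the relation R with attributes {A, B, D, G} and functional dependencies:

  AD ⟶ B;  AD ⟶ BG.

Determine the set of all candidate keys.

Attributes A, D never appear on any right-hand side, so every candidate key must contain {A, D}.
{A, D}⁺ = {A, B, D, G}, which is all of the schema, so {A, D} is the only candidate key.

{A, D}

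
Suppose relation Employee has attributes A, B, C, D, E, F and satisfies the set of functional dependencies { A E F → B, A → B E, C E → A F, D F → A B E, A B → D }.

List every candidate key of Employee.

Attribute C never appears on the right-hand side of any dependency, so C must belong to every candidate key.
{C}⁺ = {C}, which is not all of the schema, so we must add further attributes.
{A, C}⁺: A→BE adds B, E; CE→AF adds F; AB→D adds D → {A, B, C, D, E, F}.
{C, E}⁺: CE→AF adds A, F; AEF→B adds B; AB→D adds D → {A, B, C, D, E, F}.
{C, D, F}⁺: DF→ABE adds A, B, E → {A, B, C, D, E, F}.

{A, C}, {C, E}, {C, D, F}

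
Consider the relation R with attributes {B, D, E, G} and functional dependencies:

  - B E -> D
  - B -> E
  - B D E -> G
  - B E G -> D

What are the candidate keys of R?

{B}

Attribute B never appears on the right-hand side of any dependency, so B must belong to every candidate key.
{B}⁺ = {B, D, E, G}, which is all of the schema, so {B} is the only candidate key.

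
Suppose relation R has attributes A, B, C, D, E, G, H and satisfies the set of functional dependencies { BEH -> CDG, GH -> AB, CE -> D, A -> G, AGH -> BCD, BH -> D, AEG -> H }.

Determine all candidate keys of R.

{A, E}⁺: A→G adds G; AEG→H adds H; GH→AB adds B; AGH→BCD adds C, D → {A, B, C, D, E, G, H}.
{B, E, H}⁺: BEH→CDG adds C, D, G; GH→AB adds A → {A, B, C, D, E, G, H}.
{E, G, H}⁺: GH→AB adds A, B; AGH→BCD adds C, D → {A, B, C, D, E, G, H}.

{A, E}; {B, E, H}; {E, G, H}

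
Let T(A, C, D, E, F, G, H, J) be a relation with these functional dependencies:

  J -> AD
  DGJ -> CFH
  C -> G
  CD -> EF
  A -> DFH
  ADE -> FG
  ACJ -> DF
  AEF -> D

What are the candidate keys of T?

CJ, EJ, GJ

Attribute J never appears on the right-hand side of any dependency, so J must belong to every candidate key.
{J}⁺ = {A, D, F, H, J}, which is not all of the schema, so we must add further attributes.
{C, J}⁺: J→AD adds A, D; C→G adds G; CD→EF adds E, F; A→DFH adds H → {A, C, D, E, F, G, H, J}. Minimal: {J}⁺ = {A, D, F, H, J}; {C}⁺ = {C, G} — none reach the full schema.
{E, J}⁺: J→AD adds A, D; A→DFH adds F, H; ADE→FG adds G; DGJ→CFH adds C → {A, C, D, E, F, G, H, J}. Minimal: {J}⁺ = {A, D, F, H, J}; {E}⁺ = {E} — none reach the full schema.
{G, J}⁺: J→AD adds A, D; DGJ→CFH adds C, F, H; CD→EF adds E → {A, C, D, E, F, G, H, J}. Minimal: {J}⁺ = {A, D, F, H, J}; {G}⁺ = {G} — none reach the full schema.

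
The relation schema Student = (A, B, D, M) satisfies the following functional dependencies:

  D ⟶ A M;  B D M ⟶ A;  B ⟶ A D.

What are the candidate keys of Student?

Attribute B never appears on the right-hand side of any dependency, so B must belong to every candidate key.
{B}⁺ = {A, B, D, M}, which is all of the schema, so {B} is the only candidate key.

(B)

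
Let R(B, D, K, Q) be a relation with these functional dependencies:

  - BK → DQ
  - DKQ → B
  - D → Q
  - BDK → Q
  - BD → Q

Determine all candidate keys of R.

BK, DK

Attribute K never appears on the right-hand side of any dependency, so K must belong to every candidate key.
{K}⁺ = {K}, which is not all of the schema, so we must add further attributes.
{B, K}⁺: BK→DQ adds D, Q → {B, D, K, Q}. Minimal: {K}⁺ = {K}; {B}⁺ = {B} — none reach the full schema.
{D, K}⁺: D→Q adds Q; DKQ→B adds B → {B, D, K, Q}. Minimal: {K}⁺ = {K}; {D}⁺ = {D, Q} — none reach the full schema.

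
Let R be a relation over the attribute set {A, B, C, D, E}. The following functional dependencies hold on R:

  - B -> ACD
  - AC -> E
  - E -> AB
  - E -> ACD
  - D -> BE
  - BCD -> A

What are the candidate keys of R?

{B}, {D}, {E}, {A, C}

{B}⁺: B→ACD adds A, C, D; AC→E adds E → {A, B, C, D, E}.
{D}⁺: D→BE adds B, E; B→ACD adds A, C → {A, B, C, D, E}.
{E}⁺: E→AB adds A, B; E→ACD adds C, D → {A, B, C, D, E}.
{A, C}⁺: AC→E adds E; E→AB adds B; E→ACD adds D → {A, B, C, D, E}.
Any other superkey contains one of these as a subset, so there are no further candidate keys.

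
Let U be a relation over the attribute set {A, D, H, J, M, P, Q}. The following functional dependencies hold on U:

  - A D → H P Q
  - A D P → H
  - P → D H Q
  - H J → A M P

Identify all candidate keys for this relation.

(H, J); (J, P); (A, D, J)

Attribute J never appears on the right-hand side of any dependency, so J must belong to every candidate key.
{J}⁺ = {J}, which is not all of the schema, so we must add further attributes.
{H, J}⁺: HJ→AMP adds A, M, P; P→DHQ adds D, Q → {A, D, H, J, M, P, Q}. Minimal: {J}⁺ = {J}; {H}⁺ = {H} — none reach the full schema.
{J, P}⁺: P→DHQ adds D, H, Q; HJ→AMP adds A, M → {A, D, H, J, M, P, Q}. Minimal: {P}⁺ = {D, H, P, Q}; {J}⁺ = {J} — none reach the full schema.
{A, D, J}⁺: AD→HPQ adds H, P, Q; HJ→AMP adds M → {A, D, H, J, M, P, Q}. Minimal: {D, J}⁺ = {D, J}; {A, J}⁺ = {A, J}; {A, D}⁺ = {A, D, H, P, Q} — none reach the full schema.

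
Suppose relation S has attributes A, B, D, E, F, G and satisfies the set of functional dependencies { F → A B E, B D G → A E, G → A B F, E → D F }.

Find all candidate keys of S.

{G}⁺: G→ABF adds A, B, F; F→ABE adds E; E→DF adds D → {A, B, D, E, F, G}.
No other minimal superkey exists.

(G)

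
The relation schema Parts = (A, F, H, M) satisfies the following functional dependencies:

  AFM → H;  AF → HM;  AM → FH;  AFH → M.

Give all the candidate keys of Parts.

Attribute A never appears on the right-hand side of any dependency, so A must belong to every candidate key.
{A}⁺ = {A}, which is not all of the schema, so we must add further attributes.
{A, F}⁺: AF→HM adds H, M → {A, F, H, M}. Minimal: {F}⁺ = {F}; {A}⁺ = {A} — none reach the full schema.
{A, M}⁺: AM→FH adds F, H → {A, F, H, M}. Minimal: {M}⁺ = {M}; {A}⁺ = {A} — none reach the full schema.
Any other superkey contains one of these as a subset, so there are no further candidate keys.

{A, F}; {A, M}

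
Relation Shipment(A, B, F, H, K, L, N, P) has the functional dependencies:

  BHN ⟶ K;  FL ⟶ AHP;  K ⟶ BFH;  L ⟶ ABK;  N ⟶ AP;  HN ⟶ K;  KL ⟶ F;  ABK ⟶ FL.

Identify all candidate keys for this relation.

Attribute N never appears on the right-hand side of any dependency, so N must belong to every candidate key.
{N}⁺ = {A, N, P}, which is not all of the schema, so we must add further attributes.
{H, N}⁺: N→AP adds A, P; HN→K adds K; K→BFH adds B, F; ABK→FL adds L → {A, B, F, H, K, L, N, P}.
{K, N}⁺: K→BFH adds B, F, H; N→AP adds A, P; ABK→FL adds L → {A, B, F, H, K, L, N, P}.
{L, N}⁺: L→ABK adds A, B, K; N→AP adds P; KL→F adds F; FL→AHP adds H → {A, B, F, H, K, L, N, P}.
Any other superkey contains one of these as a subset, so there are no further candidate keys.

(H, N), (K, N), (L, N)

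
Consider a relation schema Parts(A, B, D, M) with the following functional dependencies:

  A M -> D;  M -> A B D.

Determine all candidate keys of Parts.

Attribute M never appears on the right-hand side of any dependency, so M must belong to every candidate key.
{M}⁺ = {A, B, D, M}, which is all of the schema, so {M} is the only candidate key.

M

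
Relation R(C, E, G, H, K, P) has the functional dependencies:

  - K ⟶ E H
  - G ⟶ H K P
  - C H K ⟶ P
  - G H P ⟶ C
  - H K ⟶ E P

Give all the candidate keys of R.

{G}

Attribute G never appears on the right-hand side of any dependency, so G must belong to every candidate key.
{G}⁺ = {C, E, G, H, K, P}, which is all of the schema, so {G} is the only candidate key.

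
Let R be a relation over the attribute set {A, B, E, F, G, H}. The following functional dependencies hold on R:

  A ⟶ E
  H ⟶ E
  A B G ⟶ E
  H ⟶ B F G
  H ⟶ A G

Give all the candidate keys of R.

(H)

{H}⁺: H→E adds E; H→BFG adds B, F, G; H→AG adds A → {A, B, E, F, G, H}.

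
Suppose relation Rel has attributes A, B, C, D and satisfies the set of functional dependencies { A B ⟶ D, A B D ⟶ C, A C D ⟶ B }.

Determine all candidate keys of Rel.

Attribute A never appears on the right-hand side of any dependency, so A must belong to every candidate key.
{A}⁺ = {A}, which is not all of the schema, so we must add further attributes.
{A, B}⁺: AB→D adds D; ABD→C adds C → {A, B, C, D}. Minimal: {B}⁺ = {B}; {A}⁺ = {A} — none reach the full schema.
{A, C, D}⁺: ACD→B adds B → {A, B, C, D}. Minimal: {C, D}⁺ = {C, D}; {A, D}⁺ = {A, D}; {A, C}⁺ = {A, C} — none reach the full schema.

(A, B), (A, C, D)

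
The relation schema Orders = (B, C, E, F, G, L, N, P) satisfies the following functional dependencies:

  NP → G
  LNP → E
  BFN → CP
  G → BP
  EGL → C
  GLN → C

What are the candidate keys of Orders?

{B, F, L, N}⁺: BFN→CP adds C, P; NP→G adds G; LNP→E adds E → {B, C, E, F, G, L, N, P}. Minimal: {F, L, N}⁺ = {F, L, N}; {B, L, N}⁺ = {B, L, N}; {B, F, N}⁺ = {B, C, F, G, N, P}; … — none reach the full schema.
{F, G, L, N}⁺: G→BP adds B, P; GLN→C adds C; LNP→E adds E → {B, C, E, F, G, L, N, P}. Minimal: {G, L, N}⁺ = {B, C, E, G, L, N, P}; {F, L, N}⁺ = {F, L, N}; {F, G, N}⁺ = {B, C, F, G, N, P}; … — none reach the full schema.
{F, L, N, P}⁺: NP→G adds G; LNP→E adds E; G→BP adds B; EGL→C adds C → {B, C, E, F, G, L, N, P}. Minimal: {L, N, P}⁺ = {B, C, E, G, L, N, P}; {F, N, P}⁺ = {B, C, F, G, N, P}; {F, L, P}⁺ = {F, L, P}; … — none reach the full schema.
Any other superkey contains one of these as a subset, so there are no further candidate keys.

BFLN, FGLN, FLNP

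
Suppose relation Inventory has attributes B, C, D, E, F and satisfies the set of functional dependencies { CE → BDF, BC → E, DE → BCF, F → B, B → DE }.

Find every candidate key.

{B}; {F}; {C, E}; {D, E}

{B}⁺: B→DE adds D, E; DE→BCF adds C, F → {B, C, D, E, F}.
{F}⁺: F→B adds B; B→DE adds D, E; DE→BCF adds C → {B, C, D, E, F}.
{C, E}⁺: CE→BDF adds B, D, F → {B, C, D, E, F}. Minimal: {E}⁺ = {E}; {C}⁺ = {C} — none reach the full schema.
{D, E}⁺: DE→BCF adds B, C, F → {B, C, D, E, F}. Minimal: {E}⁺ = {E}; {D}⁺ = {D} — none reach the full schema.
Any other superkey contains one of these as a subset, so there are no further candidate keys.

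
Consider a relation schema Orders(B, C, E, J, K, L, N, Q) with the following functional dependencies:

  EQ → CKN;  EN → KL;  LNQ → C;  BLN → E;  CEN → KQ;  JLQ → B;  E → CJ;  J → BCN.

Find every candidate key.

{E}⁺: E→CJ adds C, J; J→BCN adds B, N; EN→KL adds K, L; CEN→KQ adds Q → {B, C, E, J, K, L, N, Q}.
{J, L}⁺: J→BCN adds B, C, N; BLN→E adds E; CEN→KQ adds K, Q → {B, C, E, J, K, L, N, Q}. Minimal: {L}⁺ = {L}; {J}⁺ = {B, C, J, N} — none reach the full schema.
{B, L, N}⁺: BLN→E adds E; E→CJ adds C, J; EN→KL adds K; CEN→KQ adds Q → {B, C, E, J, K, L, N, Q}. Minimal: {L, N}⁺ = {L, N}; {B, N}⁺ = {B, N}; {B, L}⁺ = {B, L} — none reach the full schema.
Any other superkey contains one of these as a subset, so there are no further candidate keys.

(E), (J, L), (B, L, N)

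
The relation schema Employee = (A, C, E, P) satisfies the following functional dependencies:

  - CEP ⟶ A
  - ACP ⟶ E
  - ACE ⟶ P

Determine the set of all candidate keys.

Attribute C never appears on the right-hand side of any dependency, so C must belong to every candidate key.
{C}⁺ = {C}, which is not all of the schema, so we must add further attributes.
{A, C, E}⁺: ACE→P adds P → {A, C, E, P}.
{A, C, P}⁺: ACP→E adds E → {A, C, E, P}.
{C, E, P}⁺: CEP→A adds A → {A, C, E, P}.

{A, C, E}, {A, C, P}, {C, E, P}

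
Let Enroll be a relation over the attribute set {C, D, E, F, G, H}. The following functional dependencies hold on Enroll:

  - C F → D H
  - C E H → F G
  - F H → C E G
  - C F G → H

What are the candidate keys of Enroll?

CF, FH, CEH

{C, F}⁺: CF→DH adds D, H; FH→CEG adds E, G → {C, D, E, F, G, H}. Minimal: {F}⁺ = {F}; {C}⁺ = {C} — none reach the full schema.
{F, H}⁺: FH→CEG adds C, E, G; CF→DH adds D → {C, D, E, F, G, H}. Minimal: {H}⁺ = {H}; {F}⁺ = {F} — none reach the full schema.
{C, E, H}⁺: CEH→FG adds F, G; CF→DH adds D → {C, D, E, F, G, H}. Minimal: {E, H}⁺ = {E, H}; {C, H}⁺ = {C, H}; {C, E}⁺ = {C, E} — none reach the full schema.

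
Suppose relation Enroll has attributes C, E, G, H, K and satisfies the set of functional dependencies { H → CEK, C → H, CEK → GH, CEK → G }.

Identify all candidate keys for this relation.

{C}⁺: C→H adds H; H→CEK adds E, K; CEK→GH adds G → {C, E, G, H, K}.
{H}⁺: H→CEK adds C, E, K; CEK→GH adds G → {C, E, G, H, K}.
Any other superkey contains one of these as a subset, so there are no further candidate keys.

{C}; {H}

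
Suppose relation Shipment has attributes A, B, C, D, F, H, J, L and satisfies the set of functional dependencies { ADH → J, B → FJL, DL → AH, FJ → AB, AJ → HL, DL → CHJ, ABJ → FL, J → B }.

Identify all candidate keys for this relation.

BD, DJ, DL, ADH

Attribute D never appears on the right-hand side of any dependency, so D must belong to every candidate key.
{D}⁺ = {D}, which is not all of the schema, so we must add further attributes.
{B, D}⁺: B→FJL adds F, J, L; DL→AH adds A, H; DL→CHJ adds C → {A, B, C, D, F, H, J, L}. Minimal: {D}⁺ = {D}; {B}⁺ = {A, B, F, H, J, L} — none reach the full schema.
{D, J}⁺: J→B adds B; B→FJL adds F, L; DL→AH adds A, H; DL→CHJ adds C → {A, B, C, D, F, H, J, L}. Minimal: {J}⁺ = {A, B, F, H, J, L}; {D}⁺ = {D} — none reach the full schema.
{D, L}⁺: DL→AH adds A, H; DL→CHJ adds C, J; J→B adds B; B→FJL adds F → {A, B, C, D, F, H, J, L}. Minimal: {L}⁺ = {L}; {D}⁺ = {D} — none reach the full schema.
{A, D, H}⁺: ADH→J adds J; AJ→HL adds L; DL→CHJ adds C; J→B adds B; B→FJL adds F → {A, B, C, D, F, H, J, L}. Minimal: {D, H}⁺ = {D, H}; {A, H}⁺ = {A, H}; {A, D}⁺ = {A, D} — none reach the full schema.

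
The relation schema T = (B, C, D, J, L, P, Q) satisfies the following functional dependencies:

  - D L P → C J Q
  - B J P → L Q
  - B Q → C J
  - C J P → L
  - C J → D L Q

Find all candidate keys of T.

{B, J, P}, {B, P, Q}, {B, D, L, P}

Attributes B, P never appear on any right-hand side, so every candidate key must contain {B, P}.
{B, P}⁺ = {B, P}, which is not all of the schema, so we must add further attributes.
{B, J, P}⁺: BJP→LQ adds L, Q; BQ→CJ adds C; CJ→DLQ adds D → {B, C, D, J, L, P, Q}. Minimal: {J, P}⁺ = {J, P}; {B, P}⁺ = {B, P}; {B, J}⁺ = {B, J} — none reach the full schema.
{B, P, Q}⁺: BQ→CJ adds C, J; CJP→L adds L; CJ→DLQ adds D → {B, C, D, J, L, P, Q}. Minimal: {P, Q}⁺ = {P, Q}; {B, Q}⁺ = {B, C, D, J, L, Q}; {B, P}⁺ = {B, P} — none reach the full schema.
{B, D, L, P}⁺: DLP→CJQ adds C, J, Q → {B, C, D, J, L, P, Q}. Minimal: {D, L, P}⁺ = {C, D, J, L, P, Q}; {B, L, P}⁺ = {B, L, P}; {B, D, P}⁺ = {B, D, P}; … — none reach the full schema.
Any other superkey contains one of these as a subset, so there are no further candidate keys.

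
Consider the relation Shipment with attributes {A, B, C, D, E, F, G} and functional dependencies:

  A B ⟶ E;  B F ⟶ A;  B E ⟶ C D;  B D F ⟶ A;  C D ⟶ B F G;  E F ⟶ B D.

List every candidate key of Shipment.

{A, B}, {B, E}, {B, F}, {C, D}, {E, F}

{A, B}⁺: AB→E adds E; BE→CD adds C, D; CD→BFG adds F, G → {A, B, C, D, E, F, G}.
{B, E}⁺: BE→CD adds C, D; CD→BFG adds F, G; BF→A adds A → {A, B, C, D, E, F, G}.
{B, F}⁺: BF→A adds A; AB→E adds E; BE→CD adds C, D; CD→BFG adds G → {A, B, C, D, E, F, G}.
{C, D}⁺: CD→BFG adds B, F, G; BF→A adds A; AB→E adds E → {A, B, C, D, E, F, G}.
{E, F}⁺: EF→BD adds B, D; BF→A adds A; BE→CD adds C; CD→BFG adds G → {A, B, C, D, E, F, G}.
Any other superkey contains one of these as a subset, so there are no further candidate keys.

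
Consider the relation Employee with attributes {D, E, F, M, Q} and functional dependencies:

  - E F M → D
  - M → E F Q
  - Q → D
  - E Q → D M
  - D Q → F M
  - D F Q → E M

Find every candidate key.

{M}⁺: M→EFQ adds E, F, Q; Q→D adds D → {D, E, F, M, Q}.
{Q}⁺: Q→D adds D; DQ→FM adds F, M; DFQ→EM adds E → {D, E, F, M, Q}.
Any other superkey contains one of these as a subset, so there are no further candidate keys.

(M), (Q)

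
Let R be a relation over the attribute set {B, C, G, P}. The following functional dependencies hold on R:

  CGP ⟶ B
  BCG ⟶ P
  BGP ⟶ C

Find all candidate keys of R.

BCG, BGP, CGP

Attribute G never appears on the right-hand side of any dependency, so G must belong to every candidate key.
{G}⁺ = {G}, which is not all of the schema, so we must add further attributes.
{B, C, G}⁺: BCG→P adds P → {B, C, G, P}.
{B, G, P}⁺: BGP→C adds C → {B, C, G, P}.
{C, G, P}⁺: CGP→B adds B → {B, C, G, P}.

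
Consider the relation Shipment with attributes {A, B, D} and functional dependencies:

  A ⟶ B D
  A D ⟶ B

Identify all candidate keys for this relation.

(A)

Attribute A never appears on the right-hand side of any dependency, so A must belong to every candidate key.
{A}⁺ = {A, B, D}, which is all of the schema, so {A} is the only candidate key.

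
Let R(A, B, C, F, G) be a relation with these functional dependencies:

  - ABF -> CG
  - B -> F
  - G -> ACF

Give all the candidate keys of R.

Attribute B never appears on the right-hand side of any dependency, so B must belong to every candidate key.
{B}⁺ = {B, F}, which is not all of the schema, so we must add further attributes.
{A, B}⁺: B→F adds F; ABF→CG adds C, G → {A, B, C, F, G}. Minimal: {B}⁺ = {B, F}; {A}⁺ = {A} — none reach the full schema.
{B, G}⁺: B→F adds F; G→ACF adds A, C → {A, B, C, F, G}. Minimal: {G}⁺ = {A, C, F, G}; {B}⁺ = {B, F} — none reach the full schema.
Any other superkey contains one of these as a subset, so there are no further candidate keys.

{A, B}; {B, G}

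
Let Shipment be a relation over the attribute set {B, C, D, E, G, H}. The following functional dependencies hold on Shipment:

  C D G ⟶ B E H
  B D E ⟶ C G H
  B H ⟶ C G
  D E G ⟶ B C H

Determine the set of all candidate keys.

Attribute D never appears on the right-hand side of any dependency, so D must belong to every candidate key.
{D}⁺ = {D}, which is not all of the schema, so we must add further attributes.
{B, D, E}⁺: BDE→CGH adds C, G, H → {B, C, D, E, G, H}. Minimal: {D, E}⁺ = {D, E}; {B, E}⁺ = {B, E}; {B, D}⁺ = {B, D} — none reach the full schema.
{B, D, H}⁺: BH→CG adds C, G; CDG→BEH adds E → {B, C, D, E, G, H}. Minimal: {D, H}⁺ = {D, H}; {B, H}⁺ = {B, C, G, H}; {B, D}⁺ = {B, D} — none reach the full schema.
{C, D, G}⁺: CDG→BEH adds B, E, H → {B, C, D, E, G, H}. Minimal: {D, G}⁺ = {D, G}; {C, G}⁺ = {C, G}; {C, D}⁺ = {C, D} — none reach the full schema.
{D, E, G}⁺: DEG→BCH adds B, C, H → {B, C, D, E, G, H}. Minimal: {E, G}⁺ = {E, G}; {D, G}⁺ = {D, G}; {D, E}⁺ = {D, E} — none reach the full schema.

{B, D, E}, {B, D, H}, {C, D, G}, {D, E, G}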